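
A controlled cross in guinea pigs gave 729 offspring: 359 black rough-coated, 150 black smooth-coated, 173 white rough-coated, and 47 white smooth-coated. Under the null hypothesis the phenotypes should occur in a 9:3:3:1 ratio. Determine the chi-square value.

Total ratio parts = 16. Expected numbers out of 729:
  black rough-coated: 729 × 9/16 = 410.0625
  black smooth-coated: 729 × 3/16 = 136.6875
  white rough-coated: 729 × 3/16 = 136.6875
  white smooth-coated: 729 × 1/16 = 45.5625
χ² = Σ (O − E)² / E
  black rough-coated: (359 − 410.0625)² / 410.0625 = 6.3585
  black smooth-coated: (150 − 136.6875)² / 136.6875 = 1.2966
  white rough-coated: (173 − 136.6875)² / 136.6875 = 9.6468
  white smooth-coated: (47 − 45.5625)² / 45.5625 = 0.0454
χ² = 6.3585 + 1.2966 + 9.6468 + 0.0454 = 17.3473 ≈ 17.347

17.347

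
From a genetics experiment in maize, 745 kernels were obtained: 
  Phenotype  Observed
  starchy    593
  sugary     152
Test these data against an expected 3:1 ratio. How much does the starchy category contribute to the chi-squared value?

2.099

Total ratio parts = 4. Expected numbers out of 745:
  starchy: 745 × 3/4 = 558.75
  sugary: 745 × 1/4 = 186.25
Contribution of starchy: (593 − 558.75)² / 558.75 = 2.0994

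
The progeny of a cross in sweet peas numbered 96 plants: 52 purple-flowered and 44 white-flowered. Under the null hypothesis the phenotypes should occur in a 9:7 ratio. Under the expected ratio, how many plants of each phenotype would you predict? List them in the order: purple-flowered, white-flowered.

The 9:7 ratio has 16 parts, so with N = 96 the expected counts are:
  purple-flowered: 96 × 9/16 = 54
  white-flowered: 96 × 7/16 = 42

54, 42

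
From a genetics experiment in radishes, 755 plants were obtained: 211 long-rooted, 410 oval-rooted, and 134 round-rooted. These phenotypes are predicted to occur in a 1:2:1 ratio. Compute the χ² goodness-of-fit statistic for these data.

21.302

Total ratio parts = 4. Expected numbers out of 755:
  long-rooted: 755 × 1/4 = 188.75
  oval-rooted: 755 × 2/4 = 377.5
  round-rooted: 755 × 1/4 = 188.75
χ² = Σ (O − E)² / E
  long-rooted: (211 − 188.75)² / 188.75 = 2.6228
  oval-rooted: (410 − 377.5)² / 377.5 = 2.7980
  round-rooted: (134 − 188.75)² / 188.75 = 15.8811
χ² = 2.6228 + 2.7980 + 15.8811 = 21.3019 ≈ 21.302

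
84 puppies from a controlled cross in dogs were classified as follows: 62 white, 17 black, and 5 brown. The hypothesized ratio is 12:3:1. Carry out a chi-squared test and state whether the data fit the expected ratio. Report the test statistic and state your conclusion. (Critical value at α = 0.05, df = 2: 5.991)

The 12:3:1 ratio has 16 parts, so with N = 84 the expected counts are:
  white: 84 × 12/16 = 63
  black: 84 × 3/16 = 15.75
  brown: 84 × 1/16 = 5.25
χ² = Σ (O − E)² / E
  white: (62 − 63)² / 63 = 0.0159
  black: (17 − 15.75)² / 15.75 = 0.0992
  brown: (5 − 5.25)² / 5.25 = 0.0119
χ² = 0.0159 + 0.0992 + 0.0119 = 0.127
Degrees of freedom = 3 − 1 = 2; critical value at α = 0.05 is 5.991.
Since 0.127 < 5.991, we fail to reject the null hypothesis — the data are consistent with the 12:3:1 ratio.

0.127; consistent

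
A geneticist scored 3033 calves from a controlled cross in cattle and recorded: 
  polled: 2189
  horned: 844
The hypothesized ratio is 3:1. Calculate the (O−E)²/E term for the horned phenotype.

9.697

Total ratio parts = 4. Expected numbers out of 3033:
  polled: 3033 × 3/4 = 2274.75
  horned: 3033 × 1/4 = 758.25
Contribution of horned: (844 − 758.25)² / 758.25 = 9.6974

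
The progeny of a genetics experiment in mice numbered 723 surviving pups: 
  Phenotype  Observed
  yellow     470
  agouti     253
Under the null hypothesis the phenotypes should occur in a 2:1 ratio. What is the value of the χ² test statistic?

0.896

The 2:1 ratio has 3 parts, so with N = 723 the expected counts are:
  yellow: 723 × 2/3 = 482
  agouti: 723 × 1/3 = 241
χ² = Σ (O − E)² / E
  yellow: (470 − 482)² / 482 = 0.2988
  agouti: (253 − 241)² / 241 = 0.5975
χ² = 0.2988 + 0.5975 = 0.8963 ≈ 0.896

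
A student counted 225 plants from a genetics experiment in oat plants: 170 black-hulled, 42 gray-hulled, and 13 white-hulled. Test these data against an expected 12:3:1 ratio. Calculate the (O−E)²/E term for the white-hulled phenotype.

0.080

Under the 12:3:1 hypothesis (Σ ratio = 16, N = 225):
  black-hulled: 225 × 12/16 = 168.75
  gray-hulled: 225 × 3/16 = 42.1875
  white-hulled: 225 × 1/16 = 14.0625
Contribution of white-hulled: (13 − 14.0625)² / 14.0625 = 0.0803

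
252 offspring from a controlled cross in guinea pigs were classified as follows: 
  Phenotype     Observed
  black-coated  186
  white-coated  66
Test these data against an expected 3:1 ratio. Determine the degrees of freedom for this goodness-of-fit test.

1

A goodness-of-fit test with 2 phenotype classes has df = 2 − 1 = 1.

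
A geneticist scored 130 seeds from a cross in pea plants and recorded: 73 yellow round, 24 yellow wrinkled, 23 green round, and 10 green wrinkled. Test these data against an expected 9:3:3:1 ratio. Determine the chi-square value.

Under the 9:3:3:1 hypothesis (Σ ratio = 16, N = 130):
  yellow round: 130 × 9/16 = 73.125
  yellow wrinkled: 130 × 3/16 = 24.375
  green round: 130 × 3/16 = 24.375
  green wrinkled: 130 × 1/16 = 8.125
χ² = Σ (O − E)² / E
  yellow round: (73 − 73.125)² / 73.125 = 0.0002
  yellow wrinkled: (24 − 24.375)² / 24.375 = 0.0058
  green round: (23 − 24.375)² / 24.375 = 0.0776
  green wrinkled: (10 − 8.125)² / 8.125 = 0.4327
χ² = 0.0002 + 0.0058 + 0.0776 + 0.4327 = 0.5163 ≈ 0.516

0.516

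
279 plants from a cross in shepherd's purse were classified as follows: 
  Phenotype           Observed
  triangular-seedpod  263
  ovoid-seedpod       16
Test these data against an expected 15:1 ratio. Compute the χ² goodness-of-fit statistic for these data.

0.126

Under the 15:1 hypothesis (Σ ratio = 16, N = 279):
  triangular-seedpod: 279 × 15/16 = 261.5625
  ovoid-seedpod: 279 × 1/16 = 17.4375
χ² = Σ (O − E)² / E
  triangular-seedpod: (263 − 261.5625)² / 261.5625 = 0.0079
  ovoid-seedpod: (16 − 17.4375)² / 17.4375 = 0.1185
χ² = 0.0079 + 0.1185 = 0.1264 ≈ 0.126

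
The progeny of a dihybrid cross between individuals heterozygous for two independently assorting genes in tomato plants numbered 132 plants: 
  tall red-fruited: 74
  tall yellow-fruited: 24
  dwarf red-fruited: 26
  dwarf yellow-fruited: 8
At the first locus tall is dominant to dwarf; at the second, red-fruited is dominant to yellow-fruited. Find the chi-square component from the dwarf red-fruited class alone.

0.063

A dihybrid F₂ with independent assortment and complete dominance at both loci gives a 9:3:3:1 phenotypic ratio.
Expected counts for N = 132 under a 9:3:3:1 ratio (total parts = 16):
  tall red-fruited: 132 × 9/16 = 74.25
  tall yellow-fruited: 132 × 3/16 = 24.75
  dwarf red-fruited: 132 × 3/16 = 24.75
  dwarf yellow-fruited: 132 × 1/16 = 8.25
Contribution of dwarf red-fruited: (26 − 24.75)² / 24.75 = 0.0631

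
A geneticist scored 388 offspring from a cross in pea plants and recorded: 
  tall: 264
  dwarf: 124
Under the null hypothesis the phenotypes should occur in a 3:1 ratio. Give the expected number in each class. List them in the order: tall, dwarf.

291, 97

Under the 3:1 hypothesis (Σ ratio = 4, N = 388):
  tall: 388 × 3/4 = 291
  dwarf: 388 × 1/4 = 97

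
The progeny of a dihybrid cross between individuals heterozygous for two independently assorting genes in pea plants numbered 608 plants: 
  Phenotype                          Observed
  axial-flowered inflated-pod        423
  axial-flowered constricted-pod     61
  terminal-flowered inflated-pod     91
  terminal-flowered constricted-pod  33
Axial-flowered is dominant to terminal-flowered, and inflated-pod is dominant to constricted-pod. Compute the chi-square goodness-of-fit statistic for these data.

49.123

A dihybrid F₂ with independent assortment and complete dominance at both loci gives a 9:3:3:1 phenotypic ratio.
Expected counts for N = 608 under a 9:3:3:1 ratio (total parts = 16):
  axial-flowered inflated-pod: 608 × 9/16 = 342
  axial-flowered constricted-pod: 608 × 3/16 = 114
  terminal-flowered inflated-pod: 608 × 3/16 = 114
  terminal-flowered constricted-pod: 608 × 1/16 = 38
χ² = Σ (O − E)² / E
  axial-flowered inflated-pod: (423 − 342)² / 342 = 19.1842
  axial-flowered constricted-pod: (61 − 114)² / 114 = 24.6404
  terminal-flowered inflated-pod: (91 − 114)² / 114 = 4.6404
  terminal-flowered constricted-pod: (33 − 38)² / 38 = 0.6579
χ² = 19.1842 + 24.6404 + 4.6404 + 0.6579 = 49.1229 ≈ 49.123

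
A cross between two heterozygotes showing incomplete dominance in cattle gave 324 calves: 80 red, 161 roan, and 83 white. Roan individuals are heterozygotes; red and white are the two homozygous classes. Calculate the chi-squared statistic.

0.068

With incomplete dominance, a heterozygote × heterozygote cross gives a 1:2:1 phenotypic ratio.
The 1:2:1 ratio has 4 parts, so with N = 324 the expected counts are:
  red: 324 × 1/4 = 81
  roan: 324 × 2/4 = 162
  white: 324 × 1/4 = 81
χ² = Σ (O − E)² / E
  red: (80 − 81)² / 81 = 0.0123
  roan: (161 − 162)² / 162 = 0.0062
  white: (83 − 81)² / 81 = 0.0494
χ² = 0.0123 + 0.0062 + 0.0494 = 0.0679 ≈ 0.068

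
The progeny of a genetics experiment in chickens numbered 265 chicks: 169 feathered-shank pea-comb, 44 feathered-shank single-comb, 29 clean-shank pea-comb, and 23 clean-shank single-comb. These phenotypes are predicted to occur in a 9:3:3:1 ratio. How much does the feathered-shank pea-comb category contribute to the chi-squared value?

The 9:3:3:1 ratio has 16 parts, so with N = 265 the expected counts are:
  feathered-shank pea-comb: 265 × 9/16 = 149.0625
  feathered-shank single-comb: 265 × 3/16 = 49.6875
  clean-shank pea-comb: 265 × 3/16 = 49.6875
  clean-shank single-comb: 265 × 1/16 = 16.5625
Contribution of feathered-shank pea-comb: (169 − 149.0625)² / 149.0625 = 2.6667

2.667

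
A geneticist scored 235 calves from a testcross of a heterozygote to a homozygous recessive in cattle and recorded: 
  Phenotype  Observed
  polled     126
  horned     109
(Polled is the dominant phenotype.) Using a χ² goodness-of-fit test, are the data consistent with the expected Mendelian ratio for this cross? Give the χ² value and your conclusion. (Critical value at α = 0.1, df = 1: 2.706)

A testcross of a heterozygote (Aa × aa) gives a 1:1 phenotypic ratio.
Expected counts for N = 235 under a 1:1 ratio (total parts = 2):
  polled: 235 × 1/2 = 117.5
  horned: 235 × 1/2 = 117.5
χ² = Σ (O − E)² / E
  polled: (126 − 117.5)² / 117.5 = 0.6149
  horned: (109 − 117.5)² / 117.5 = 0.6149
χ² = 0.6149 + 0.6149 = 1.2298 ≈ 1.230
Degrees of freedom = 2 − 1 = 1; critical value at α = 0.1 is 2.706.
Since 1.230 < 2.706, we fail to reject the null hypothesis — the data are consistent with the 1:1 ratio.

1.230; consistent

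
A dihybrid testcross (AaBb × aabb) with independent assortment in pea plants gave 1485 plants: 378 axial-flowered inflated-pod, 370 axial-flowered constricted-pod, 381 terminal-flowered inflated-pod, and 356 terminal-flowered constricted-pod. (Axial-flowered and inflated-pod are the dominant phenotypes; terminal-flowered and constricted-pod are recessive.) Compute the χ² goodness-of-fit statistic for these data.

A dihybrid testcross with independent assortment gives a 1:1:1:1 ratio.
Expected counts for N = 1485 under a 1:1:1:1 ratio (total parts = 4):
  axial-flowered inflated-pod: 1485 × 1/4 = 371.25
  axial-flowered constricted-pod: 1485 × 1/4 = 371.25
  terminal-flowered inflated-pod: 1485 × 1/4 = 371.25
  terminal-flowered constricted-pod: 1485 × 1/4 = 371.25
χ² = Σ (O − E)² / E
  axial-flowered inflated-pod: (378 − 371.25)² / 371.25 = 0.1227
  axial-flowered constricted-pod: (370 − 371.25)² / 371.25 = 0.0042
  terminal-flowered inflated-pod: (381 − 371.25)² / 371.25 = 0.2561
  terminal-flowered constricted-pod: (356 − 371.25)² / 371.25 = 0.6264
χ² = 0.1227 + 0.0042 + 0.2561 + 0.6264 = 1.0094 ≈ 1.009

1.009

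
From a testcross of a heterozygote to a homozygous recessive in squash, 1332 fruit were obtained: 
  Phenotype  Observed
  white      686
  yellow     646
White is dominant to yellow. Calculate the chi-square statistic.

A testcross of a heterozygote (Aa × aa) gives a 1:1 phenotypic ratio.
Under the 1:1 hypothesis (Σ ratio = 2, N = 1332):
  white: 1332 × 1/2 = 666
  yellow: 1332 × 1/2 = 666
χ² = Σ (O − E)² / E
  white: (686 − 666)² / 666 = 0.6006
  yellow: (646 − 666)² / 666 = 0.6006
χ² = 0.6006 + 0.6006 = 1.2012 ≈ 1.201

1.201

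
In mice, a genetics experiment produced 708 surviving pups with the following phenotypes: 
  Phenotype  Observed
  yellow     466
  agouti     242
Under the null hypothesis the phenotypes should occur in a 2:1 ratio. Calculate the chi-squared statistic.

Total ratio parts = 3. Expected numbers out of 708:
  yellow: 708 × 2/3 = 472
  agouti: 708 × 1/3 = 236
χ² = Σ (O − E)² / E
  yellow: (466 − 472)² / 472 = 0.0763
  agouti: (242 − 236)² / 236 = 0.1525
χ² = 0.0763 + 0.1525 = 0.2288 ≈ 0.229

0.229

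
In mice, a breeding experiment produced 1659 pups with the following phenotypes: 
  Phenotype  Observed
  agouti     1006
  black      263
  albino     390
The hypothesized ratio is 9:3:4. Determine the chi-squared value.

14.584

Total ratio parts = 16. Expected numbers out of 1659:
  agouti: 1659 × 9/16 = 933.1875
  black: 1659 × 3/16 = 311.0625
  albino: 1659 × 4/16 = 414.75
χ² = Σ (O − E)² / E
  agouti: (1006 − 933.1875)² / 933.1875 = 5.6812
  black: (263 − 311.0625)² / 311.0625 = 7.4262
  albino: (390 − 414.75)² / 414.75 = 1.4769
χ² = 5.6812 + 7.4262 + 1.4769 = 14.5843 ≈ 14.584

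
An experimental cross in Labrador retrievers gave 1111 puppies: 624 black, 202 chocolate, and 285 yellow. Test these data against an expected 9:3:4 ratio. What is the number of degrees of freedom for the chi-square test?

A goodness-of-fit test with 3 phenotype classes has df = 3 − 1 = 2.

2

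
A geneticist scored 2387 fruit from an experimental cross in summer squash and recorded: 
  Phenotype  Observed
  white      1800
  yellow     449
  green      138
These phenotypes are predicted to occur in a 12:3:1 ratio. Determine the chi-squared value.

Under the 12:3:1 hypothesis (Σ ratio = 16, N = 2387):
  white: 2387 × 12/16 = 1790.25
  yellow: 2387 × 3/16 = 447.5625
  green: 2387 × 1/16 = 149.1875
χ² = Σ (O − E)² / E
  white: (1800 − 1790.25)² / 1790.25 = 0.0531
  yellow: (449 − 447.5625)² / 447.5625 = 0.0046
  green: (138 − 149.1875)² / 149.1875 = 0.8389
χ² = 0.0531 + 0.0046 + 0.8389 = 0.8966 ≈ 0.897

0.897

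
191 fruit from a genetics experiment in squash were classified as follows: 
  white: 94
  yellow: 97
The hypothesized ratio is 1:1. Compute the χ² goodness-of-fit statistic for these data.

0.047

Expected counts for N = 191 under a 1:1 ratio (total parts = 2):
  white: 191 × 1/2 = 95.5
  yellow: 191 × 1/2 = 95.5
χ² = Σ (O − E)² / E
  white: (94 − 95.5)² / 95.5 = 0.0236
  yellow: (97 − 95.5)² / 95.5 = 0.0236
χ² = 0.0236 + 0.0236 = 0.0472 ≈ 0.047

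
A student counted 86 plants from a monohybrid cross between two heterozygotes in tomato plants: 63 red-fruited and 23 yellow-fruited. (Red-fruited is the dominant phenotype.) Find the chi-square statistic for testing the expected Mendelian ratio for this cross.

For a monohybrid cross between heterozygotes with complete dominance, the expected phenotypic ratio is 3:1.
Total ratio parts = 4. Expected numbers out of 86:
  red-fruited: 86 × 3/4 = 64.5
  yellow-fruited: 86 × 1/4 = 21.5
χ² = Σ (O − E)² / E
  red-fruited: (63 − 64.5)² / 64.5 = 0.0349
  yellow-fruited: (23 − 21.5)² / 21.5 = 0.1047
χ² = 0.0349 + 0.1047 = 0.1396 ≈ 0.140

0.140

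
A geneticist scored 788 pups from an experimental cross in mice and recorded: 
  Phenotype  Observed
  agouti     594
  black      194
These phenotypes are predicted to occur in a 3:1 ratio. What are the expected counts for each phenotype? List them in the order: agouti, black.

591, 197

Total ratio parts = 4. Expected numbers out of 788:
  agouti: 788 × 3/4 = 591
  black: 788 × 1/4 = 197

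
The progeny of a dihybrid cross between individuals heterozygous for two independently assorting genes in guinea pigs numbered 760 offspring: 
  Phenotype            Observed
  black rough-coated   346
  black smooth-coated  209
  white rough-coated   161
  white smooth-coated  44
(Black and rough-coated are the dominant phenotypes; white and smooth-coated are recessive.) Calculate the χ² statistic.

A dihybrid F₂ with independent assortment and complete dominance at both loci gives a 9:3:3:1 phenotypic ratio.
The 9:3:3:1 ratio has 16 parts, so with N = 760 the expected counts are:
  black rough-coated: 760 × 9/16 = 427.5
  black smooth-coated: 760 × 3/16 = 142.5
  white rough-coated: 760 × 3/16 = 142.5
  white smooth-coated: 760 × 1/16 = 47.5
χ² = Σ (O − E)² / E
  black rough-coated: (346 − 427.5)² / 427.5 = 15.5374
  black smooth-coated: (209 − 142.5)² / 142.5 = 31.0333
  white rough-coated: (161 − 142.5)² / 142.5 = 2.4018
  white smooth-coated: (44 − 47.5)² / 47.5 = 0.2579
χ² = 15.5374 + 31.0333 + 2.4018 + 0.2579 = 49.2304 ≈ 49.230

49.230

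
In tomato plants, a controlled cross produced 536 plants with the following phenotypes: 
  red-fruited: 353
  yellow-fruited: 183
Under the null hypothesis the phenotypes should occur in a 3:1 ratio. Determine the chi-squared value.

Expected counts for N = 536 under a 3:1 ratio (total parts = 4):
  red-fruited: 536 × 3/4 = 402
  yellow-fruited: 536 × 1/4 = 134
χ² = Σ (O − E)² / E
  red-fruited: (353 − 402)² / 402 = 5.9726
  yellow-fruited: (183 − 134)² / 134 = 17.9179
χ² = 5.9726 + 17.9179 = 23.8905 ≈ 23.891

23.891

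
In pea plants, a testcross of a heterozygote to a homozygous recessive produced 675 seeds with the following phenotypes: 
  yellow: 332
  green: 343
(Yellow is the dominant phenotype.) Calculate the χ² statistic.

0.179

A testcross of a heterozygote (Aa × aa) gives a 1:1 phenotypic ratio.
Expected counts for N = 675 under a 1:1 ratio (total parts = 2):
  yellow: 675 × 1/2 = 337.5
  green: 675 × 1/2 = 337.5
χ² = Σ (O − E)² / E
  yellow: (332 − 337.5)² / 337.5 = 0.0896
  green: (343 − 337.5)² / 337.5 = 0.0896
χ² = 0.0896 + 0.0896 = 0.1792 ≈ 0.179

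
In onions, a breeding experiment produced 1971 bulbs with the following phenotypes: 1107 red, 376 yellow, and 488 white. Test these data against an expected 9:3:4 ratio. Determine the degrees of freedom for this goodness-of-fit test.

2

A goodness-of-fit test with 3 phenotype classes has df = 3 − 1 = 2.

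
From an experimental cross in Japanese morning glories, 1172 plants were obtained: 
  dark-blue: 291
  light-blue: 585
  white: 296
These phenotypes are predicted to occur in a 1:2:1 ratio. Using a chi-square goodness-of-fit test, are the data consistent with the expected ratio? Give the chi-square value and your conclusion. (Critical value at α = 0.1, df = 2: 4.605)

0.046; consistent

Under the 1:2:1 hypothesis (Σ ratio = 4, N = 1172):
  dark-blue: 1172 × 1/4 = 293
  light-blue: 1172 × 2/4 = 586
  white: 1172 × 1/4 = 293
χ² = Σ (O − E)² / E
  dark-blue: (291 − 293)² / 293 = 0.0137
  light-blue: (585 − 586)² / 586 = 0.0017
  white: (296 − 293)² / 293 = 0.0307
χ² = 0.0137 + 0.0017 + 0.0307 = 0.0461 ≈ 0.046
Degrees of freedom = 3 − 1 = 2; critical value at α = 0.1 is 4.605.
Since 0.046 < 4.605, we fail to reject the null hypothesis — the data are consistent with the 1:2:1 ratio.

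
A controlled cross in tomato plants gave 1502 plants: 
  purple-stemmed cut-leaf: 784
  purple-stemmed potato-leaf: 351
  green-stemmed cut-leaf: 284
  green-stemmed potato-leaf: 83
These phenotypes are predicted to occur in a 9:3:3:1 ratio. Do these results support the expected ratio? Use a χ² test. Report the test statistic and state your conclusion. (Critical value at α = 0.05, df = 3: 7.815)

22.756; not consistent

Expected counts for N = 1502 under a 9:3:3:1 ratio (total parts = 16):
  purple-stemmed cut-leaf: 1502 × 9/16 = 844.875
  purple-stemmed potato-leaf: 1502 × 3/16 = 281.625
  green-stemmed cut-leaf: 1502 × 3/16 = 281.625
  green-stemmed potato-leaf: 1502 × 1/16 = 93.875
χ² = Σ (O − E)² / E
  purple-stemmed cut-leaf: (784 − 844.875)² / 844.875 = 4.3862
  purple-stemmed potato-leaf: (351 − 281.625)² / 281.625 = 17.0897
  green-stemmed cut-leaf: (284 − 281.625)² / 281.625 = 0.0200
  green-stemmed potato-leaf: (83 − 93.875)² / 93.875 = 1.2598
χ² = 4.3862 + 17.0897 + 0.0200 + 1.2598 = 22.7557 ≈ 22.756
Degrees of freedom = 4 − 1 = 3; critical value at α = 0.05 is 7.815.
Since 22.756 > 7.815, we reject the null hypothesis — the data do not fit the 9:3:3:1 ratio.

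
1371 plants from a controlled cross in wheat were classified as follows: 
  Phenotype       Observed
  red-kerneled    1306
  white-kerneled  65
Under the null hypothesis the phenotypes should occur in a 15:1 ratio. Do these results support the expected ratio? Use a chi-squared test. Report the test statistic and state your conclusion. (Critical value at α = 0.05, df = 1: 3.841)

5.328; not consistent

The 15:1 ratio has 16 parts, so with N = 1371 the expected counts are:
  red-kerneled: 1371 × 15/16 = 1285.3125
  white-kerneled: 1371 × 1/16 = 85.6875
χ² = Σ (O − E)² / E
  red-kerneled: (1306 − 1285.3125)² / 1285.3125 = 0.3330
  white-kerneled: (65 − 85.6875)² / 85.6875 = 4.9946
χ² = 0.3330 + 4.9946 = 5.3276 ≈ 5.328
Degrees of freedom = 2 − 1 = 1; critical value at α = 0.05 is 3.841.
Since 5.328 > 3.841, we reject the null hypothesis — the data do not fit the 15:1 ratio.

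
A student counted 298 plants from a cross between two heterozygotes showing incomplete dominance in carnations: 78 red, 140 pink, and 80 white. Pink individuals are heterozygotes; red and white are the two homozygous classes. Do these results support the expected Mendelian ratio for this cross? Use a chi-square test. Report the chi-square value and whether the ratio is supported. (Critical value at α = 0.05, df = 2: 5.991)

1.114; consistent

With incomplete dominance, a heterozygote × heterozygote cross gives a 1:2:1 phenotypic ratio.
The 1:2:1 ratio has 4 parts, so with N = 298 the expected counts are:
  red: 298 × 1/4 = 74.5
  pink: 298 × 2/4 = 149
  white: 298 × 1/4 = 74.5
χ² = Σ (O − E)² / E
  red: (78 − 74.5)² / 74.5 = 0.1644
  pink: (140 − 149)² / 149 = 0.5436
  white: (80 − 74.5)² / 74.5 = 0.4060
χ² = 0.1644 + 0.5436 + 0.4060 = 1.114
Degrees of freedom = 3 − 1 = 2; critical value at α = 0.05 is 5.991.
Since 1.114 < 5.991, we fail to reject the null hypothesis — the data are consistent with the 1:2:1 ratio.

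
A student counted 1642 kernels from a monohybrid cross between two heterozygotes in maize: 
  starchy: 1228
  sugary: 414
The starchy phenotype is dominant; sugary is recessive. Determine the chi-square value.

For a monohybrid cross between heterozygotes with complete dominance, the expected phenotypic ratio is 3:1.
Expected counts for N = 1642 under a 3:1 ratio (total parts = 4):
  starchy: 1642 × 3/4 = 1231.5
  sugary: 1642 × 1/4 = 410.5
χ² = Σ (O − E)² / E
  starchy: (1228 − 1231.5)² / 1231.5 = 0.0099
  sugary: (414 − 410.5)² / 410.5 = 0.0298
χ² = 0.0099 + 0.0298 = 0.0397 ≈ 0.040

0.040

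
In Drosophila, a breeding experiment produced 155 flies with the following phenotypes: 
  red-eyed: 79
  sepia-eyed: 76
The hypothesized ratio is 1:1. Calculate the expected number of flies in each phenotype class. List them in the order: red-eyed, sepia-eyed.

77.5, 77.5

The 1:1 ratio has 2 parts, so with N = 155 the expected counts are:
  red-eyed: 155 × 1/2 = 77.5
  sepia-eyed: 155 × 1/2 = 77.5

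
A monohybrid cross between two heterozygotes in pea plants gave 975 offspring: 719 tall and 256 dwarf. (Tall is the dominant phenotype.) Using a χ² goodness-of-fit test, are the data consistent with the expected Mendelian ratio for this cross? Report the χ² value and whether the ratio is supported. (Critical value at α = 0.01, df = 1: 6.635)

0.821; consistent

For a monohybrid cross between heterozygotes with complete dominance, the expected phenotypic ratio is 3:1.
The 3:1 ratio has 4 parts, so with N = 975 the expected counts are:
  tall: 975 × 3/4 = 731.25
  dwarf: 975 × 1/4 = 243.75
χ² = Σ (O − E)² / E
  tall: (719 − 731.25)² / 731.25 = 0.2052
  dwarf: (256 − 243.75)² / 243.75 = 0.6156
χ² = 0.2052 + 0.6156 = 0.8208 ≈ 0.821
Degrees of freedom = 2 − 1 = 1; critical value at α = 0.01 is 6.635.
Since 0.821 < 6.635, we fail to reject the null hypothesis — the data are consistent with the 3:1 ratio.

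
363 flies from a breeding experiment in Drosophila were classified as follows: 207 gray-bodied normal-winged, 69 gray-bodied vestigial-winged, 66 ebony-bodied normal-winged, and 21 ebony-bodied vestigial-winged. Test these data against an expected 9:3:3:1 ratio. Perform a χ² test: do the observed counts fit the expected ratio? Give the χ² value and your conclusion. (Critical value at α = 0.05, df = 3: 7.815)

0.240; consistent

Total ratio parts = 16. Expected numbers out of 363:
  gray-bodied normal-winged: 363 × 9/16 = 204.1875
  gray-bodied vestigial-winged: 363 × 3/16 = 68.0625
  ebony-bodied normal-winged: 363 × 3/16 = 68.0625
  ebony-bodied vestigial-winged: 363 × 1/16 = 22.6875
χ² = Σ (O − E)² / E
  gray-bodied normal-winged: (207 − 204.1875)² / 204.1875 = 0.0387
  gray-bodied vestigial-winged: (69 − 68.0625)² / 68.0625 = 0.0129
  ebony-bodied normal-winged: (66 − 68.0625)² / 68.0625 = 0.0625
  ebony-bodied vestigial-winged: (21 − 22.6875)² / 22.6875 = 0.1255
χ² = 0.0387 + 0.0129 + 0.0625 + 0.1255 = 0.2396 ≈ 0.240
Degrees of freedom = 4 − 1 = 3; critical value at α = 0.05 is 7.815.
Since 0.240 < 7.815, we fail to reject the null hypothesis — the data are consistent with the 9:3:3:1 ratio.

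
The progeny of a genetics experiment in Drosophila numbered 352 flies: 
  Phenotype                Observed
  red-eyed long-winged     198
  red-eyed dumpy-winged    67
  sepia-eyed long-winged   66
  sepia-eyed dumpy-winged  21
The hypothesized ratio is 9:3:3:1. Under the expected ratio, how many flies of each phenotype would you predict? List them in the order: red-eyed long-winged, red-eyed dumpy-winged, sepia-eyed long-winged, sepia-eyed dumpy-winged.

198, 66, 66, 22

The 9:3:3:1 ratio has 16 parts, so with N = 352 the expected counts are:
  red-eyed long-winged: 352 × 9/16 = 198
  red-eyed dumpy-winged: 352 × 3/16 = 66
  sepia-eyed long-winged: 352 × 3/16 = 66
  sepia-eyed dumpy-winged: 352 × 1/16 = 22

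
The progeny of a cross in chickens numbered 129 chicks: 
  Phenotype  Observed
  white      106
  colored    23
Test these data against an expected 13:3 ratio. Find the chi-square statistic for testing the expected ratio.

The 13:3 ratio has 16 parts, so with N = 129 the expected counts are:
  white: 129 × 13/16 = 104.8125
  colored: 129 × 3/16 = 24.1875
χ² = Σ (O − E)² / E
  white: (106 − 104.8125)² / 104.8125 = 0.0135
  colored: (23 − 24.1875)² / 24.1875 = 0.0583
χ² = 0.0135 + 0.0583 = 0.0718 ≈ 0.072

0.072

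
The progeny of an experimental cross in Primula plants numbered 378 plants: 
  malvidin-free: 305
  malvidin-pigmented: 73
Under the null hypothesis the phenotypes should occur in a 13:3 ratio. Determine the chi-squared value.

Expected counts for N = 378 under a 13:3 ratio (total parts = 16):
  malvidin-free: 378 × 13/16 = 307.125
  malvidin-pigmented: 378 × 3/16 = 70.875
χ² = Σ (O − E)² / E
  malvidin-free: (305 − 307.125)² / 307.125 = 0.0147
  malvidin-pigmented: (73 − 70.875)² / 70.875 = 0.0637
χ² = 0.0147 + 0.0637 = 0.0784 ≈ 0.078

0.078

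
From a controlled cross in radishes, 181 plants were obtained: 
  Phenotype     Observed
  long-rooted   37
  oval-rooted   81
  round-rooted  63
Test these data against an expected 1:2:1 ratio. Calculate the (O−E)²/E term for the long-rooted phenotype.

The 1:2:1 ratio has 4 parts, so with N = 181 the expected counts are:
  long-rooted: 181 × 1/4 = 45.25
  oval-rooted: 181 × 2/4 = 90.5
  round-rooted: 181 × 1/4 = 45.25
Contribution of long-rooted: (37 − 45.25)² / 45.25 = 1.5041

1.504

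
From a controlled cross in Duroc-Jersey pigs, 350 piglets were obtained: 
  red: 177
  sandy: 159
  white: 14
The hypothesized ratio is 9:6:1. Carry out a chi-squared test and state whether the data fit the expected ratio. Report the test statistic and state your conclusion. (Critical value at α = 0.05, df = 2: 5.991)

10.709; not consistent

Expected counts for N = 350 under a 9:6:1 ratio (total parts = 16):
  red: 350 × 9/16 = 196.875
  sandy: 350 × 6/16 = 131.25
  white: 350 × 1/16 = 21.875
χ² = Σ (O − E)² / E
  red: (177 − 196.875)² / 196.875 = 2.0064
  sandy: (159 − 131.25)² / 131.25 = 5.8671
  white: (14 − 21.875)² / 21.875 = 2.8350
χ² = 2.0064 + 5.8671 + 2.8350 = 10.7085 ≈ 10.709
Degrees of freedom = 3 − 1 = 2; critical value at α = 0.05 is 5.991.
Since 10.709 > 5.991, we reject the null hypothesis — the data do not fit the 9:6:1 ratio.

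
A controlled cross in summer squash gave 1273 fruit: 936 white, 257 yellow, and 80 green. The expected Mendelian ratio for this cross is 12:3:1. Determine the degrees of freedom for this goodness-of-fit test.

2

A goodness-of-fit test with 3 phenotype classes has df = 3 − 1 = 2.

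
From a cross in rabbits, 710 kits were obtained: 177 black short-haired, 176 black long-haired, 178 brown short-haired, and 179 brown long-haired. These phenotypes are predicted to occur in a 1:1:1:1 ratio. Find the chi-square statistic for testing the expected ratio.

Total ratio parts = 4. Expected numbers out of 710:
  black short-haired: 710 × 1/4 = 177.5
  black long-haired: 710 × 1/4 = 177.5
  brown short-haired: 710 × 1/4 = 177.5
  brown long-haired: 710 × 1/4 = 177.5
χ² = Σ (O − E)² / E
  black short-haired: (177 − 177.5)² / 177.5 = 0.0014
  black long-haired: (176 − 177.5)² / 177.5 = 0.0127
  brown short-haired: (178 − 177.5)² / 177.5 = 0.0014
  brown long-haired: (179 − 177.5)² / 177.5 = 0.0127
χ² = 0.0014 + 0.0127 + 0.0014 + 0.0127 = 0.0282 ≈ 0.028

0.028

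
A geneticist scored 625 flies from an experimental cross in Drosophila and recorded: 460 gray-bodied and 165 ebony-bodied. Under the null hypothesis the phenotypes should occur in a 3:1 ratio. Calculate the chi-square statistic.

Under the 3:1 hypothesis (Σ ratio = 4, N = 625):
  gray-bodied: 625 × 3/4 = 468.75
  ebony-bodied: 625 × 1/4 = 156.25
χ² = Σ (O − E)² / E
  gray-bodied: (460 − 468.75)² / 468.75 = 0.1633
  ebony-bodied: (165 − 156.25)² / 156.25 = 0.4900
χ² = 0.1633 + 0.4900 = 0.6533 ≈ 0.653

0.653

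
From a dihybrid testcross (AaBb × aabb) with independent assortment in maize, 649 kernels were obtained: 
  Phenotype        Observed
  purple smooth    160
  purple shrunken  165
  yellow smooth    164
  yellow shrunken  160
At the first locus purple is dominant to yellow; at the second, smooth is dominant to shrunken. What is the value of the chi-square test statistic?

A dihybrid testcross with independent assortment gives a 1:1:1:1 ratio.
Expected counts for N = 649 under a 1:1:1:1 ratio (total parts = 4):
  purple smooth: 649 × 1/4 = 162.25
  purple shrunken: 649 × 1/4 = 162.25
  yellow smooth: 649 × 1/4 = 162.25
  yellow shrunken: 649 × 1/4 = 162.25
χ² = Σ (O − E)² / E
  purple smooth: (160 − 162.25)² / 162.25 = 0.0312
  purple shrunken: (165 − 162.25)² / 162.25 = 0.0466
  yellow smooth: (164 − 162.25)² / 162.25 = 0.0189
  yellow shrunken: (160 − 162.25)² / 162.25 = 0.0312
χ² = 0.0312 + 0.0466 + 0.0189 + 0.0312 = 0.1279 ≈ 0.128

0.128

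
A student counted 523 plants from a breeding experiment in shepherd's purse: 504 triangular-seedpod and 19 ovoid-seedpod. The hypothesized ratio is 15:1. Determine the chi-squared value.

Expected counts for N = 523 under a 15:1 ratio (total parts = 16):
  triangular-seedpod: 523 × 15/16 = 490.3125
  ovoid-seedpod: 523 × 1/16 = 32.6875
χ² = Σ (O − E)² / E
  triangular-seedpod: (504 − 490.3125)² / 490.3125 = 0.3821
  ovoid-seedpod: (19 − 32.6875)² / 32.6875 = 5.7315
χ² = 0.3821 + 5.7315 = 6.1136 ≈ 6.114

6.114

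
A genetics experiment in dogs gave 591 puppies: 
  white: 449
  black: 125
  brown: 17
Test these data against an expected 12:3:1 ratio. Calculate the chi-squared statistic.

12.653

Under the 12:3:1 hypothesis (Σ ratio = 16, N = 591):
  white: 591 × 12/16 = 443.25
  black: 591 × 3/16 = 110.8125
  brown: 591 × 1/16 = 36.9375
χ² = Σ (O − E)² / E
  white: (449 − 443.25)² / 443.25 = 0.0746
  black: (125 − 110.8125)² / 110.8125 = 1.8164
  brown: (17 − 36.9375)² / 36.9375 = 10.7615
χ² = 0.0746 + 1.8164 + 10.7615 = 12.6525 ≈ 12.653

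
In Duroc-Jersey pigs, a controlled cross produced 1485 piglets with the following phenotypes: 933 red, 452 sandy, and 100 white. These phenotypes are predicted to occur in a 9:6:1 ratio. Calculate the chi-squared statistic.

Under the 9:6:1 hypothesis (Σ ratio = 16, N = 1485):
  red: 1485 × 9/16 = 835.3125
  sandy: 1485 × 6/16 = 556.875
  white: 1485 × 1/16 = 92.8125
χ² = Σ (O − E)² / E
  red: (933 − 835.3125)² / 835.3125 = 11.4243
  sandy: (452 − 556.875)² / 556.875 = 19.7509
  white: (100 − 92.8125)² / 92.8125 = 0.5566
χ² = 11.4243 + 19.7509 + 0.5566 = 31.7318 ≈ 31.732

31.732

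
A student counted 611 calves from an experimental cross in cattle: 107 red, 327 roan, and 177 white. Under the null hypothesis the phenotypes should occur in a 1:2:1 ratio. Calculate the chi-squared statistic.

19.065

The 1:2:1 ratio has 4 parts, so with N = 611 the expected counts are:
  red: 611 × 1/4 = 152.75
  roan: 611 × 2/4 = 305.5
  white: 611 × 1/4 = 152.75
χ² = Σ (O − E)² / E
  red: (107 − 152.75)² / 152.75 = 13.7025
  roan: (327 − 305.5)² / 305.5 = 1.5131
  white: (177 − 152.75)² / 152.75 = 3.8498
χ² = 13.7025 + 1.5131 + 3.8498 = 19.0654 ≈ 19.065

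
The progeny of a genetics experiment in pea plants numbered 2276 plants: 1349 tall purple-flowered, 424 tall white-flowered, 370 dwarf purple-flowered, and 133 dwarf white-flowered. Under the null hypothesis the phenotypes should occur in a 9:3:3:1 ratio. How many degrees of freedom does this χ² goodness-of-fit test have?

A goodness-of-fit test with 4 phenotype classes has df = 4 − 1 = 3.

3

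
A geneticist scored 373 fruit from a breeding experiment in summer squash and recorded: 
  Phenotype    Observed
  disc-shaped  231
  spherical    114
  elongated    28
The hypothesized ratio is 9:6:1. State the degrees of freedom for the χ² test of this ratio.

A goodness-of-fit test with 3 phenotype classes has df = 3 − 1 = 2.

2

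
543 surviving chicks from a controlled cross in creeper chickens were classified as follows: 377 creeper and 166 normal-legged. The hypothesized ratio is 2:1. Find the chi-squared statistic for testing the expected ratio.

1.865

Expected counts for N = 543 under a 2:1 ratio (total parts = 3):
  creeper: 543 × 2/3 = 362
  normal-legged: 543 × 1/3 = 181
χ² = Σ (O − E)² / E
  creeper: (377 − 362)² / 362 = 0.6215
  normal-legged: (166 − 181)² / 181 = 1.2431
χ² = 0.6215 + 1.2431 = 1.8646 ≈ 1.865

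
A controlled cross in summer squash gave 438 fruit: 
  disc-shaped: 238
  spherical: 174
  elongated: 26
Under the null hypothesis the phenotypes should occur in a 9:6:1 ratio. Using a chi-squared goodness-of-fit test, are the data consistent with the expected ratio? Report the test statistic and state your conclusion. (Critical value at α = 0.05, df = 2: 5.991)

0.933; consistent

Under the 9:6:1 hypothesis (Σ ratio = 16, N = 438):
  disc-shaped: 438 × 9/16 = 246.375
  spherical: 438 × 6/16 = 164.25
  elongated: 438 × 1/16 = 27.375
χ² = Σ (O − E)² / E
  disc-shaped: (238 − 246.375)² / 246.375 = 0.2847
  spherical: (174 − 164.25)² / 164.25 = 0.5788
  elongated: (26 − 27.375)² / 27.375 = 0.0691
χ² = 0.2847 + 0.5788 + 0.0691 = 0.9326 ≈ 0.933
Degrees of freedom = 3 − 1 = 2; critical value at α = 0.05 is 5.991.
Since 0.933 < 5.991, we fail to reject the null hypothesis — the data are consistent with the 9:6:1 ratio.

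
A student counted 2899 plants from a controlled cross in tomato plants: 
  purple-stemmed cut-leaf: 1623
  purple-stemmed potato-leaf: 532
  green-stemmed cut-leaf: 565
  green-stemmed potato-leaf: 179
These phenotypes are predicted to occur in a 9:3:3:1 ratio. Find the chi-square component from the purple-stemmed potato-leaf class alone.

Under the 9:3:3:1 hypothesis (Σ ratio = 16, N = 2899):
  purple-stemmed cut-leaf: 2899 × 9/16 = 1630.6875
  purple-stemmed potato-leaf: 2899 × 3/16 = 543.5625
  green-stemmed cut-leaf: 2899 × 3/16 = 543.5625
  green-stemmed potato-leaf: 2899 × 1/16 = 181.1875
Contribution of purple-stemmed potato-leaf: (532 − 543.5625)² / 543.5625 = 0.2460

0.246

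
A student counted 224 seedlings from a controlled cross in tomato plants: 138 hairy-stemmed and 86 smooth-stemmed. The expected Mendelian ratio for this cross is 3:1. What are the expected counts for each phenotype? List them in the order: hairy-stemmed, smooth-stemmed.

Total ratio parts = 4. Expected numbers out of 224:
  hairy-stemmed: 224 × 3/4 = 168
  smooth-stemmed: 224 × 1/4 = 56

168, 56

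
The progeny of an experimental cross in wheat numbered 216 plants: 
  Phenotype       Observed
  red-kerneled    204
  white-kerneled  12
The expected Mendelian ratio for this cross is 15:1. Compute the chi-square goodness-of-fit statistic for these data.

0.178

The 15:1 ratio has 16 parts, so with N = 216 the expected counts are:
  red-kerneled: 216 × 15/16 = 202.5
  white-kerneled: 216 × 1/16 = 13.5
χ² = Σ (O − E)² / E
  red-kerneled: (204 − 202.5)² / 202.5 = 0.0111
  white-kerneled: (12 − 13.5)² / 13.5 = 0.1667
χ² = 0.0111 + 0.1667 = 0.1778 ≈ 0.178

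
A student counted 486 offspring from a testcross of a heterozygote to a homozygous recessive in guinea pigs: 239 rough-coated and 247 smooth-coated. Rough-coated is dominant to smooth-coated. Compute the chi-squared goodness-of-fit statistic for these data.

A testcross of a heterozygote (Aa × aa) gives a 1:1 phenotypic ratio.
Expected counts for N = 486 under a 1:1 ratio (total parts = 2):
  rough-coated: 486 × 1/2 = 243
  smooth-coated: 486 × 1/2 = 243
χ² = Σ (O − E)² / E
  rough-coated: (239 − 243)² / 243 = 0.0658
  smooth-coated: (247 − 243)² / 243 = 0.0658
χ² = 0.0658 + 0.0658 = 0.1316 ≈ 0.132

0.132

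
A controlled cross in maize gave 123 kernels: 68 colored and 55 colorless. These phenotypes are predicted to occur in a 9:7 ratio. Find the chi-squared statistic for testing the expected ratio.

0.047

The 9:7 ratio has 16 parts, so with N = 123 the expected counts are:
  colored: 123 × 9/16 = 69.1875
  colorless: 123 × 7/16 = 53.8125
χ² = Σ (O − E)² / E
  colored: (68 − 69.1875)² / 69.1875 = 0.0204
  colorless: (55 − 53.8125)² / 53.8125 = 0.0262
χ² = 0.0204 + 0.0262 = 0.0466 ≈ 0.047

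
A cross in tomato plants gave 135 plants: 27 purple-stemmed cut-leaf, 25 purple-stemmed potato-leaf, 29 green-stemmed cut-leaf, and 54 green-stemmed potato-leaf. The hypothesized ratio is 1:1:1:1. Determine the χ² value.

Expected counts for N = 135 under a 1:1:1:1 ratio (total parts = 4):
  purple-stemmed cut-leaf: 135 × 1/4 = 33.75
  purple-stemmed potato-leaf: 135 × 1/4 = 33.75
  green-stemmed cut-leaf: 135 × 1/4 = 33.75
  green-stemmed potato-leaf: 135 × 1/4 = 33.75
χ² = Σ (O − E)² / E
  purple-stemmed cut-leaf: (27 − 33.75)² / 33.75 = 1.3500
  purple-stemmed potato-leaf: (25 − 33.75)² / 33.75 = 2.2685
  green-stemmed cut-leaf: (29 − 33.75)² / 33.75 = 0.6685
  green-stemmed potato-leaf: (54 − 33.75)² / 33.75 = 12.1500
χ² = 1.3500 + 2.2685 + 0.6685 + 12.1500 = 16.437

16.437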